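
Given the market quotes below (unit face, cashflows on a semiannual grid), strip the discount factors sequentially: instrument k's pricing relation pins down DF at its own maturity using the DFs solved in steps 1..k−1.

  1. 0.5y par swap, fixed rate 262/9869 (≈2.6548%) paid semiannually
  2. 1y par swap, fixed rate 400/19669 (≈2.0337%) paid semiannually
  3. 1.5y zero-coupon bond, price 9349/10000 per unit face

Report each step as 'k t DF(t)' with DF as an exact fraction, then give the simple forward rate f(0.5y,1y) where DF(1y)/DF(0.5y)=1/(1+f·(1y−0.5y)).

step 1 [0.5y] swap r/2=131/9869: DF=(1 − 131/9869·(0))/(1+131/9869) = 9869/10000 ≈ 0.986900
step 2 [1y] swap r/2=200/19669: DF=(1 − 200/19669·(0.986900))/(1+200/19669) = 49/50 ≈ 0.980000
step 3 [1.5y] zero: DF = P = 9349/10000 ≈ 0.934900

1 1/2 9869/10000
2 1 49/50
3 3/2 9349/10000
f(0.5y,1y) = ((9869/10000)/(49/50) − 1)/(1/2) = 69/4900 ≈ 1.4082%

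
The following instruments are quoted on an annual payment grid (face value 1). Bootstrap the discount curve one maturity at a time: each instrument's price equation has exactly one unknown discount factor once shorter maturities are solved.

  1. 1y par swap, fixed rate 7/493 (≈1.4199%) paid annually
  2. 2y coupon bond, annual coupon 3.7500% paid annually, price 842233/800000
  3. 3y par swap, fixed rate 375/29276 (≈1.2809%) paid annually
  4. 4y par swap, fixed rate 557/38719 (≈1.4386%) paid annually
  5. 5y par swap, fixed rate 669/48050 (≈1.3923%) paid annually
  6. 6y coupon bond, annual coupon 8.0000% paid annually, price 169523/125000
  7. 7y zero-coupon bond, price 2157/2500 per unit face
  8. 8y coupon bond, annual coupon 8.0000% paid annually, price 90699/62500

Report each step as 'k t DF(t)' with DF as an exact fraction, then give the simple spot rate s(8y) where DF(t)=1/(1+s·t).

1 1 493/500
2 2 9791/10000
3 3 77/80
4 4 9443/10000
5 5 9331/10000
6 6 4499/5000
7 7 2157/2500
8 8 2143/2500
s(8y) = (1/(2143/2500) − 1)/(8) = 357/17144 ≈ 2.0824%

step 1 [1y] swap r/1=7/493: DF=(1 − 7/493·(0))/(1+7/493) = 493/500 ≈ 0.986000
step 2 [2y] bond c/1=3/80: DF=(842233/800000 − 3/80·(0.986000))/(1+3/80) = 9791/10000 ≈ 0.979100
step 3 [3y] swap r/1=375/29276: DF=(1 − 375/29276·(0.986000+0.979100))/(1+375/29276) = 77/80 ≈ 0.962500
step 4 [4y] swap r/1=557/38719: DF=(1 − 557/38719·(0.986000+0.979100+0.962500))/(1+557/38719) = 9443/10000 ≈ 0.944300
step 5 [5y] swap r/1=669/48050: DF=(1 − 669/48050·(0.986000+0.979100+0.962500+0.944300))/(1+669/48050) = 9331/10000 ≈ 0.933100
step 6 [6y] bond c/1=2/25: DF=(169523/125000 − 2/25·(0.986000+0.979100+0.962500+0.944300+0.933100))/(1+2/25) = 4499/5000 ≈ 0.899800
step 7 [7y] zero: DF = P = 2157/2500 ≈ 0.862800
step 8 [8y] bond c/1=2/25: DF=(90699/62500 − 2/25·(0.986000+0.979100+0.962500+0.944300+0.933100+0.899800+0.862800))/(1+2/25) = 2143/2500 ≈ 0.857200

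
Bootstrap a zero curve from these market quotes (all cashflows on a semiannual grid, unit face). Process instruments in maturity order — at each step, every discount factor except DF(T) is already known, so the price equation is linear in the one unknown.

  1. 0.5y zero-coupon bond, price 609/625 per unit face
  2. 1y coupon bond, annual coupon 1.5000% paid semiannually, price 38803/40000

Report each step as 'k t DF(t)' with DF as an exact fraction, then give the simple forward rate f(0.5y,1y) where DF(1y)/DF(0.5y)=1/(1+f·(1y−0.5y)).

1 1/2 609/625
2 1 2389/2500
f(0.5y,1y) = ((609/625)/(2389/2500) − 1)/(1/2) = 94/2389 ≈ 3.9347%

step 1 [0.5y] zero: DF = P = 609/625 ≈ 0.974400
step 2 [1y] bond c/2=3/400: DF=(38803/40000 − 3/400·(0.974400))/(1+3/400) = 2389/2500 ≈ 0.955600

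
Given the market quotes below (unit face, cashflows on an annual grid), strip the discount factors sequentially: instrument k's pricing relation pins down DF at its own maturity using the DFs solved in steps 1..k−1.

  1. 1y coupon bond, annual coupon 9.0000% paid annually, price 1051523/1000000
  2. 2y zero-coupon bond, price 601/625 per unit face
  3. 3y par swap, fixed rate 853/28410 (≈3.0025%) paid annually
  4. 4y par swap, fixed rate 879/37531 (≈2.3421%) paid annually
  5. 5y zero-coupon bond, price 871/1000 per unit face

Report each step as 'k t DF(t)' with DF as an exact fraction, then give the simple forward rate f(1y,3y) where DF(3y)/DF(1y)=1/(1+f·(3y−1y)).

step 1 [1y] bond c/1=9/100: DF=(1051523/1000000 − 9/100·(0))/(1+9/100) = 9647/10000 ≈ 0.964700
step 2 [2y] zero: DF = P = 601/625 ≈ 0.961600
step 3 [3y] swap r/1=853/28410: DF=(1 − 853/28410·(0.964700+0.961600))/(1+853/28410) = 9147/10000 ≈ 0.914700
step 4 [4y] swap r/1=879/37531: DF=(1 − 879/37531·(0.964700+0.961600+0.914700))/(1+879/37531) = 9121/10000 ≈ 0.912100
step 5 [5y] zero: DF = P = 871/1000 ≈ 0.871000

1 1 9647/10000
2 2 601/625
3 3 9147/10000
4 4 9121/10000
5 5 871/1000
f(1y,3y) = ((9647/10000)/(9147/10000) − 1)/(2) = 250/9147 ≈ 2.7331%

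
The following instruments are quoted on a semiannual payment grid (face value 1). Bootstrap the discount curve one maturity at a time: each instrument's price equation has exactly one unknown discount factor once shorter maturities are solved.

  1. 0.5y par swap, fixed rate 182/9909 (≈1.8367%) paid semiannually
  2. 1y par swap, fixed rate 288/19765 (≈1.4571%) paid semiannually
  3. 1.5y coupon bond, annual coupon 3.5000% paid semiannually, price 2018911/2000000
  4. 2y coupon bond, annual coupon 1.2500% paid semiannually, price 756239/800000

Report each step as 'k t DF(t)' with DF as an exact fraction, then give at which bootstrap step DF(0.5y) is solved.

1 1/2 9909/10000
2 1 616/625
3 3/2 9581/10000
4 2 2303/2500
DF(0.5y) is solved at step 1

step 1 [0.5y] swap r/2=91/9909: DF=(1 − 91/9909·(0))/(1+91/9909) = 9909/10000 ≈ 0.990900
step 2 [1y] swap r/2=144/19765: DF=(1 − 144/19765·(0.990900))/(1+144/19765) = 616/625 ≈ 0.985600
step 3 [1.5y] bond c/2=7/400: DF=(2018911/2000000 − 7/400·(0.990900+0.985600))/(1+7/400) = 9581/10000 ≈ 0.958100
step 4 [2y] bond c/2=1/160: DF=(756239/800000 − 1/160·(0.990900+0.985600+0.958100))/(1+1/160) = 2303/2500 ≈ 0.921200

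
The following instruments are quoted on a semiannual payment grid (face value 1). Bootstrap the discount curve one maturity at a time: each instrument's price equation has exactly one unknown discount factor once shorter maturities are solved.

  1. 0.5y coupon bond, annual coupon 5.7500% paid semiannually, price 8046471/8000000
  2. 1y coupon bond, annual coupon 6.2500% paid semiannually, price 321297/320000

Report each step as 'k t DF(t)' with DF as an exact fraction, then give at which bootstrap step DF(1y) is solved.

1 1/2 9777/10000
2 1 118/125
DF(1y) is solved at step 2

step 1 [0.5y] bond c/2=23/800: DF=(8046471/8000000 − 23/800·(0))/(1+23/800) = 9777/10000 ≈ 0.977700
step 2 [1y] bond c/2=1/32: DF=(321297/320000 − 1/32·(0.977700))/(1+1/32) = 118/125 ≈ 0.944000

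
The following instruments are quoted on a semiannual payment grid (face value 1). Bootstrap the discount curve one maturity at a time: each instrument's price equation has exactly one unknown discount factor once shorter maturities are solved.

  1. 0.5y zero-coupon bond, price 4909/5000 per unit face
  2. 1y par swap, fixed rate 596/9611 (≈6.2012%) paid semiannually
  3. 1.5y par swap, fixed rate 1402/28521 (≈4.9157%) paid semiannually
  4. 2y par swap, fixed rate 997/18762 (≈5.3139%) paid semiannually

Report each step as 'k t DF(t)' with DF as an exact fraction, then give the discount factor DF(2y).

1 1/2 4909/5000
2 1 2351/2500
3 3/2 9299/10000
4 2 9003/10000
DF(2y) = 9003/10000 ≈ 0.900300

step 1 [0.5y] zero: DF = P = 4909/5000 ≈ 0.981800
step 2 [1y] swap r/2=298/9611: DF=(1 − 298/9611·(0.981800))/(1+298/9611) = 2351/2500 ≈ 0.940400
step 3 [1.5y] swap r/2=701/28521: DF=(1 − 701/28521·(0.981800+0.940400))/(1+701/28521) = 9299/10000 ≈ 0.929900
step 4 [2y] swap r/2=997/37524: DF=(1 − 997/37524·(0.981800+0.940400+0.929900))/(1+997/37524) = 9003/10000 ≈ 0.900300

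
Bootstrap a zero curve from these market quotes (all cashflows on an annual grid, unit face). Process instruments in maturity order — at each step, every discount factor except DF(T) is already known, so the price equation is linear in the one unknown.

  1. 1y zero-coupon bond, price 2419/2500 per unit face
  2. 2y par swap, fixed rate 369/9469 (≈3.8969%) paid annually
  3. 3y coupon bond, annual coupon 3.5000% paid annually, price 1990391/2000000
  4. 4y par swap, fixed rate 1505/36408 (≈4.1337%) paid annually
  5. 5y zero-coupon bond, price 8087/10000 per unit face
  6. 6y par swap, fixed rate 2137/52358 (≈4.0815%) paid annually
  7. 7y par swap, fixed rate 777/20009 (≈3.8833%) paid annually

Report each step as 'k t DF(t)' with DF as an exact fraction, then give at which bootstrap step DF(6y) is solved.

step 1 [1y] zero: DF = P = 2419/2500 ≈ 0.967600
step 2 [2y] swap r/1=369/9469: DF=(1 − 369/9469·(0.967600))/(1+369/9469) = 4631/5000 ≈ 0.926200
step 3 [3y] bond c/1=7/200: DF=(1990391/2000000 − 7/200·(0.967600+0.926200))/(1+7/200) = 359/400 ≈ 0.897500
step 4 [4y] swap r/1=1505/36408: DF=(1 − 1505/36408·(0.967600+0.926200+0.897500))/(1+1505/36408) = 1699/2000 ≈ 0.849500
step 5 [5y] zero: DF = P = 8087/10000 ≈ 0.808700
step 6 [6y] swap r/1=2137/52358: DF=(1 − 2137/52358·(0.967600+0.926200+0.897500+0.849500+0.808700))/(1+2137/52358) = 7863/10000 ≈ 0.786300
step 7 [7y] swap r/1=777/20009: DF=(1 − 777/20009·(0.967600+0.926200+0.897500+0.849500+0.808700+0.786300))/(1+777/20009) = 7669/10000 ≈ 0.766900

1 1 2419/2500
2 2 4631/5000
3 3 359/400
4 4 1699/2000
5 5 8087/10000
6 6 7863/10000
7 7 7669/10000
DF(6y) is solved at step 6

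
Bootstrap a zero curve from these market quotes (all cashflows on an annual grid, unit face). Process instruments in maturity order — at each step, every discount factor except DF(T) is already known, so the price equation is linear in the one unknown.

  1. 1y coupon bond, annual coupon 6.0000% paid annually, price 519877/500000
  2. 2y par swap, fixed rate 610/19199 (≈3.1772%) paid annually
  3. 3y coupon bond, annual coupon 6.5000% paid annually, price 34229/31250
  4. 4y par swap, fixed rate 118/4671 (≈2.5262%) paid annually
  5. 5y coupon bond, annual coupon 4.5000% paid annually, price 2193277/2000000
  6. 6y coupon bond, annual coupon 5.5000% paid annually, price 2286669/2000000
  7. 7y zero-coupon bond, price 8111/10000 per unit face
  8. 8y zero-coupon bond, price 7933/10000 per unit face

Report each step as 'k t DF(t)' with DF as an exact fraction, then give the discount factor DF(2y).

step 1 [1y] bond c/1=3/50: DF=(519877/500000 − 3/50·(0))/(1+3/50) = 9809/10000 ≈ 0.980900
step 2 [2y] swap r/1=610/19199: DF=(1 − 610/19199·(0.980900))/(1+610/19199) = 939/1000 ≈ 0.939000
step 3 [3y] bond c/1=13/200: DF=(34229/31250 − 13/200·(0.980900+0.939000))/(1+13/200) = 9113/10000 ≈ 0.911300
step 4 [4y] swap r/1=118/4671: DF=(1 − 118/4671·(0.980900+0.939000+0.911300))/(1+118/4671) = 566/625 ≈ 0.905600
step 5 [5y] bond c/1=9/200: DF=(2193277/2000000 − 9/200·(0.980900+0.939000+0.911300+0.905600))/(1+9/200) = 1777/2000 ≈ 0.888500
step 6 [6y] bond c/1=11/200: DF=(2286669/2000000 − 11/200·(0.980900+0.939000+0.911300+0.905600+0.888500))/(1+11/200) = 4213/5000 ≈ 0.842600
step 7 [7y] zero: DF = P = 8111/10000 ≈ 0.811100
step 8 [8y] zero: DF = P = 7933/10000 ≈ 0.793300

1 1 9809/10000
2 2 939/1000
3 3 9113/10000
4 4 566/625
5 5 1777/2000
6 6 4213/5000
7 7 8111/10000
8 8 7933/10000
DF(2y) = 939/1000 ≈ 0.939000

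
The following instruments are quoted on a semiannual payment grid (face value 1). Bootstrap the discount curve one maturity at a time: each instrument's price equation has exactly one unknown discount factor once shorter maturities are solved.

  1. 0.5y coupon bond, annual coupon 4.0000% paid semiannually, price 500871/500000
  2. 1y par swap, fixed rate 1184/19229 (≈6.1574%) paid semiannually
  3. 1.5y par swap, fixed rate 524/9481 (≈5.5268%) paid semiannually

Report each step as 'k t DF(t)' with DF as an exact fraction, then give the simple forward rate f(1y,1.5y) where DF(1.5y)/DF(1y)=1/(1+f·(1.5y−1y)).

1 1/2 9821/10000
2 1 588/625
3 3/2 4607/5000
f(1y,1.5y) = ((588/625)/(4607/5000) − 1)/(1/2) = 194/4607 ≈ 4.2110%

step 1 [0.5y] bond c/2=1/50: DF=(500871/500000 − 1/50·(0))/(1+1/50) = 9821/10000 ≈ 0.982100
step 2 [1y] swap r/2=592/19229: DF=(1 − 592/19229·(0.982100))/(1+592/19229) = 588/625 ≈ 0.940800
step 3 [1.5y] swap r/2=262/9481: DF=(1 − 262/9481·(0.982100+0.940800))/(1+262/9481) = 4607/5000 ≈ 0.921400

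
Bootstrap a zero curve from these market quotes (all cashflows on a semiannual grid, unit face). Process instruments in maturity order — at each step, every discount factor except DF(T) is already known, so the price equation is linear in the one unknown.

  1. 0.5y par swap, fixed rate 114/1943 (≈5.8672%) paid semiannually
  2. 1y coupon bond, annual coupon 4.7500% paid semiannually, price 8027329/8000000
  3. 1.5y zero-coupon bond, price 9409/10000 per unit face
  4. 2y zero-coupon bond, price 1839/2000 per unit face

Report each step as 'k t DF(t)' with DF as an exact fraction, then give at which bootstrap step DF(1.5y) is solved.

step 1 [0.5y] swap r/2=57/1943: DF=(1 − 57/1943·(0))/(1+57/1943) = 1943/2000 ≈ 0.971500
step 2 [1y] bond c/2=19/800: DF=(8027329/8000000 − 19/800·(0.971500))/(1+19/800) = 1197/1250 ≈ 0.957600
step 3 [1.5y] zero: DF = P = 9409/10000 ≈ 0.940900
step 4 [2y] zero: DF = P = 1839/2000 ≈ 0.919500

1 1/2 1943/2000
2 1 1197/1250
3 3/2 9409/10000
4 2 1839/2000
DF(1.5y) is solved at step 3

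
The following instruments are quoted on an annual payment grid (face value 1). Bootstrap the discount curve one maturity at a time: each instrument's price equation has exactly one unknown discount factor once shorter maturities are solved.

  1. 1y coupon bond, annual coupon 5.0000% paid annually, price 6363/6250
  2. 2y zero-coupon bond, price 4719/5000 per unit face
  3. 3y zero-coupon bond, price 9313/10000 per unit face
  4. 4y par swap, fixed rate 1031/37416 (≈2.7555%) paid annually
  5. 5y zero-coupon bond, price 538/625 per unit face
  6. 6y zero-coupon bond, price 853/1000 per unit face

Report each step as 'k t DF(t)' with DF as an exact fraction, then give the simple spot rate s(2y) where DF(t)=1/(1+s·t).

step 1 [1y] bond c/1=1/20: DF=(6363/6250 − 1/20·(0))/(1+1/20) = 606/625 ≈ 0.969600
step 2 [2y] zero: DF = P = 4719/5000 ≈ 0.943800
step 3 [3y] zero: DF = P = 9313/10000 ≈ 0.931300
step 4 [4y] swap r/1=1031/37416: DF=(1 − 1031/37416·(0.969600+0.943800+0.931300))/(1+1031/37416) = 8969/10000 ≈ 0.896900
step 5 [5y] zero: DF = P = 538/625 ≈ 0.860800
step 6 [6y] zero: DF = P = 853/1000 ≈ 0.853000

1 1 606/625
2 2 4719/5000
3 3 9313/10000
4 4 8969/10000
5 5 538/625
6 6 853/1000
s(2y) = (1/(4719/5000) − 1)/(2) = 281/9438 ≈ 2.9773%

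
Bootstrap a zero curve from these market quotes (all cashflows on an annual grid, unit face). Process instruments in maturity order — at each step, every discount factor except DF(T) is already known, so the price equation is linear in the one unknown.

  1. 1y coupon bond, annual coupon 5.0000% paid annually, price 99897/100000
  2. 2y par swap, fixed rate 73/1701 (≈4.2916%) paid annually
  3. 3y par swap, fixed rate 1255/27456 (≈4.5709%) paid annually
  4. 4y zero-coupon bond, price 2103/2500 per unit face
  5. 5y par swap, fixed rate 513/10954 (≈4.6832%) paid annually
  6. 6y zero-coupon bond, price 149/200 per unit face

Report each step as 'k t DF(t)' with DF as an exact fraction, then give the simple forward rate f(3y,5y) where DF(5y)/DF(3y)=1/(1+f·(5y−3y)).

1 1 4757/5000
2 2 9197/10000
3 3 1749/2000
4 4 2103/2500
5 5 1987/2500
6 6 149/200
f(3y,5y) = ((1749/2000)/(1987/2500) − 1)/(2) = 797/15896 ≈ 5.0138%

step 1 [1y] bond c/1=1/20: DF=(99897/100000 − 1/20·(0))/(1+1/20) = 4757/5000 ≈ 0.951400
step 2 [2y] swap r/1=73/1701: DF=(1 − 73/1701·(0.951400))/(1+73/1701) = 9197/10000 ≈ 0.919700
step 3 [3y] swap r/1=1255/27456: DF=(1 − 1255/27456·(0.951400+0.919700))/(1+1255/27456) = 1749/2000 ≈ 0.874500
step 4 [4y] zero: DF = P = 2103/2500 ≈ 0.841200
step 5 [5y] swap r/1=513/10954: DF=(1 − 513/10954·(0.951400+0.919700+0.874500+0.841200))/(1+513/10954) = 1987/2500 ≈ 0.794800
step 6 [6y] zero: DF = P = 149/200 ≈ 0.745000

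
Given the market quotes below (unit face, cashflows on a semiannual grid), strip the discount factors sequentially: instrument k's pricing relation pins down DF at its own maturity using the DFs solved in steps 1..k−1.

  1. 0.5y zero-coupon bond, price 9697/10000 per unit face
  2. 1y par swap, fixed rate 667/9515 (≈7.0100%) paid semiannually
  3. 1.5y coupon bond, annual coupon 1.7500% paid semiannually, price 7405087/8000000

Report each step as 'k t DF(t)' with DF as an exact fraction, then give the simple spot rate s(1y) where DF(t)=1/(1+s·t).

1 1/2 9697/10000
2 1 9333/10000
3 3/2 9011/10000
s(1y) = (1/(9333/10000) − 1)/(1) = 667/9333 ≈ 7.1467%

step 1 [0.5y] zero: DF = P = 9697/10000 ≈ 0.969700
step 2 [1y] swap r/2=667/19030: DF=(1 − 667/19030·(0.969700))/(1+667/19030) = 9333/10000 ≈ 0.933300
step 3 [1.5y] bond c/2=7/800: DF=(7405087/8000000 − 7/800·(0.969700+0.933300))/(1+7/800) = 9011/10000 ≈ 0.901100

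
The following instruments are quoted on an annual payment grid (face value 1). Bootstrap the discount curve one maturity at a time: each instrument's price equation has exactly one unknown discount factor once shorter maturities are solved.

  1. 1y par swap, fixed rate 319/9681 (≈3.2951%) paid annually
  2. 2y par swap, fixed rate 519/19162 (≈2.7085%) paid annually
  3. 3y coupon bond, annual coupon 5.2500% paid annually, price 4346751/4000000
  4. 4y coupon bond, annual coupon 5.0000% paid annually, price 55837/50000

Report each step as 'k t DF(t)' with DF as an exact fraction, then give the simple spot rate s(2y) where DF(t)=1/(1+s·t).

1 1 9681/10000
2 2 9481/10000
3 3 9369/10000
4 4 9277/10000
s(2y) = (1/(9481/10000) − 1)/(2) = 519/18962 ≈ 2.7371%

step 1 [1y] swap r/1=319/9681: DF=(1 − 319/9681·(0))/(1+319/9681) = 9681/10000 ≈ 0.968100
step 2 [2y] swap r/1=519/19162: DF=(1 − 519/19162·(0.968100))/(1+519/19162) = 9481/10000 ≈ 0.948100
step 3 [3y] bond c/1=21/400: DF=(4346751/4000000 − 21/400·(0.968100+0.948100))/(1+21/400) = 9369/10000 ≈ 0.936900
step 4 [4y] bond c/1=1/20: DF=(55837/50000 − 1/20·(0.968100+0.948100+0.936900))/(1+1/20) = 9277/10000 ≈ 0.927700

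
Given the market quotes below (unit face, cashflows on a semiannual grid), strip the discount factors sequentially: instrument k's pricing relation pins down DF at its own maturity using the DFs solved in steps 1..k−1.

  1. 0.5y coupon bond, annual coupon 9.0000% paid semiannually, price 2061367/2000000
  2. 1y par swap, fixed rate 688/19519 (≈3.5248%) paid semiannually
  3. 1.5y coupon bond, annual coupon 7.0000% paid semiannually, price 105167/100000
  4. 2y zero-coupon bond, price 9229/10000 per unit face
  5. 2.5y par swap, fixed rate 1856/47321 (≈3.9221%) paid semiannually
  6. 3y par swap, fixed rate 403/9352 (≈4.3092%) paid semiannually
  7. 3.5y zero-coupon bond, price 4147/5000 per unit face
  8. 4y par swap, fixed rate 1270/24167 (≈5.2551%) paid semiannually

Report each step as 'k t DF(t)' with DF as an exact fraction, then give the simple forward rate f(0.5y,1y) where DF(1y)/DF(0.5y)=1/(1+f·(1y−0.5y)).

1 1/2 9863/10000
2 1 1207/1250
3 3/2 9501/10000
4 2 9229/10000
5 5/2 567/625
6 3 8791/10000
7 7/2 4147/5000
8 4 1619/2000
f(0.5y,1y) = ((9863/10000)/(1207/1250) − 1)/(1/2) = 207/4828 ≈ 4.2875%

step 1 [0.5y] bond c/2=9/200: DF=(2061367/2000000 − 9/200·(0))/(1+9/200) = 9863/10000 ≈ 0.986300
step 2 [1y] swap r/2=344/19519: DF=(1 − 344/19519·(0.986300))/(1+344/19519) = 1207/1250 ≈ 0.965600
step 3 [1.5y] bond c/2=7/200: DF=(105167/100000 − 7/200·(0.986300+0.965600))/(1+7/200) = 9501/10000 ≈ 0.950100
step 4 [2y] zero: DF = P = 9229/10000 ≈ 0.922900
step 5 [2.5y] swap r/2=928/47321: DF=(1 − 928/47321·(0.986300+0.965600+0.950100+0.922900))/(1+928/47321) = 567/625 ≈ 0.907200
step 6 [3y] swap r/2=403/18704: DF=(1 − 403/18704·(0.986300+0.965600+0.950100+0.922900+0.907200))/(1+403/18704) = 8791/10000 ≈ 0.879100
step 7 [3.5y] zero: DF = P = 4147/5000 ≈ 0.829400
step 8 [4y] swap r/2=635/24167: DF=(1 − 635/24167·(0.986300+0.965600+0.950100+0.922900+0.907200+0.879100+0.829400))/(1+635/24167) = 1619/2000 ≈ 0.809500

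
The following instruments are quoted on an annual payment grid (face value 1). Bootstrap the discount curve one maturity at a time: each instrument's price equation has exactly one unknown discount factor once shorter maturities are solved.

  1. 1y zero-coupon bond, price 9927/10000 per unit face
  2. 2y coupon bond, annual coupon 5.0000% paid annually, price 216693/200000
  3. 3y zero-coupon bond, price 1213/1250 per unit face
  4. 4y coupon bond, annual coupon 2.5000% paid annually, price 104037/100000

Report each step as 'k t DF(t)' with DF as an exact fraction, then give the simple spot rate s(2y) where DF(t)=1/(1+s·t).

1 1 9927/10000
2 2 4923/5000
3 3 1213/1250
4 4 9431/10000
s(2y) = (1/(4923/5000) − 1)/(2) = 77/9846 ≈ 0.7820%

step 1 [1y] zero: DF = P = 9927/10000 ≈ 0.992700
step 2 [2y] bond c/1=1/20: DF=(216693/200000 − 1/20·(0.992700))/(1+1/20) = 4923/5000 ≈ 0.984600
step 3 [3y] zero: DF = P = 1213/1250 ≈ 0.970400
step 4 [4y] bond c/1=1/40: DF=(104037/100000 − 1/40·(0.992700+0.984600+0.970400))/(1+1/40) = 9431/10000 ≈ 0.943100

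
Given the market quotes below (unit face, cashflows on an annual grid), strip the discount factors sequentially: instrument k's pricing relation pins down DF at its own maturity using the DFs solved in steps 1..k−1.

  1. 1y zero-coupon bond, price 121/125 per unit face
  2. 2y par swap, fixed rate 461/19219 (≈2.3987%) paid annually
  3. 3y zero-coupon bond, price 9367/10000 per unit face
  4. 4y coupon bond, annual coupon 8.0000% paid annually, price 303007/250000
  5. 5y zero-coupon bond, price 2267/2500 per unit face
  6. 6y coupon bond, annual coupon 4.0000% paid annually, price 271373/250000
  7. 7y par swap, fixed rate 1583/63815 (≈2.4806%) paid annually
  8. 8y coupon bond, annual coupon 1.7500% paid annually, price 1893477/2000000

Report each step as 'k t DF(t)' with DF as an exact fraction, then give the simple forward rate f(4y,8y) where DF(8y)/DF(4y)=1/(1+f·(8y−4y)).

step 1 [1y] zero: DF = P = 121/125 ≈ 0.968000
step 2 [2y] swap r/1=461/19219: DF=(1 − 461/19219·(0.968000))/(1+461/19219) = 9539/10000 ≈ 0.953900
step 3 [3y] zero: DF = P = 9367/10000 ≈ 0.936700
step 4 [4y] bond c/1=2/25: DF=(303007/250000 − 2/25·(0.968000+0.953900+0.936700))/(1+2/25) = 1821/2000 ≈ 0.910500
step 5 [5y] zero: DF = P = 2267/2500 ≈ 0.906800
step 6 [6y] bond c/1=1/25: DF=(271373/250000 − 1/25·(0.968000+0.953900+0.936700+0.910500+0.906800))/(1+1/25) = 8639/10000 ≈ 0.863900
step 7 [7y] swap r/1=1583/63815: DF=(1 − 1583/63815·(0.968000+0.953900+0.936700+0.910500+0.906800+0.863900))/(1+1583/63815) = 8417/10000 ≈ 0.841700
step 8 [8y] bond c/1=7/400: DF=(1893477/2000000 − 7/400·(0.968000+0.953900+0.936700+0.910500+0.906800+0.863900+0.841700))/(1+7/400) = 8207/10000 ≈ 0.820700

1 1 121/125
2 2 9539/10000
3 3 9367/10000
4 4 1821/2000
5 5 2267/2500
6 6 8639/10000
7 7 8417/10000
8 8 8207/10000
f(4y,8y) = ((1821/2000)/(8207/10000) − 1)/(4) = 449/16414 ≈ 2.7355%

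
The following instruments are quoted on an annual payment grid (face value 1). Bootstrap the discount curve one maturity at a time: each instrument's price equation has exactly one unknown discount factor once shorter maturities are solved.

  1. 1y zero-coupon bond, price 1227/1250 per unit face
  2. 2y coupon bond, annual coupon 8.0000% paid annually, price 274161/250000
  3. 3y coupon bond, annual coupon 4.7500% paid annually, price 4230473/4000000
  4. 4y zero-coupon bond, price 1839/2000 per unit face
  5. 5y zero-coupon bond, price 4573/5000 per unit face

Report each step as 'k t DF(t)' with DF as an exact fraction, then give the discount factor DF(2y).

1 1 1227/1250
2 2 9427/10000
3 3 1153/1250
4 4 1839/2000
5 5 4573/5000
DF(2y) = 9427/10000 ≈ 0.942700

step 1 [1y] zero: DF = P = 1227/1250 ≈ 0.981600
step 2 [2y] bond c/1=2/25: DF=(274161/250000 − 2/25·(0.981600))/(1+2/25) = 9427/10000 ≈ 0.942700
step 3 [3y] bond c/1=19/400: DF=(4230473/4000000 − 19/400·(0.981600+0.942700))/(1+19/400) = 1153/1250 ≈ 0.922400
step 4 [4y] zero: DF = P = 1839/2000 ≈ 0.919500
step 5 [5y] zero: DF = P = 4573/5000 ≈ 0.914600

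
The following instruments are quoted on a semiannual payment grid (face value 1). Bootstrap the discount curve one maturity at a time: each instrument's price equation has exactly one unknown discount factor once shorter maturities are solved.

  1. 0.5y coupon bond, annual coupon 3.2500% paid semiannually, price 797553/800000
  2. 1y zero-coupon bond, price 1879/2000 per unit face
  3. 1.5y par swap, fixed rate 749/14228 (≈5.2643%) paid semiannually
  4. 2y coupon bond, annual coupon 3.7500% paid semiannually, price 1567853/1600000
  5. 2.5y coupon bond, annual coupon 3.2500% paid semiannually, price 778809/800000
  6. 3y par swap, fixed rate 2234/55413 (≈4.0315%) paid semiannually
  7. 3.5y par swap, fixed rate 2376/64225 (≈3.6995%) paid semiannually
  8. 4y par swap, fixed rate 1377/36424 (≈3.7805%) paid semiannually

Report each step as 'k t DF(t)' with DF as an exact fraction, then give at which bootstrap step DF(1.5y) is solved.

step 1 [0.5y] bond c/2=13/800: DF=(797553/800000 − 13/800·(0))/(1+13/800) = 981/1000 ≈ 0.981000
step 2 [1y] zero: DF = P = 1879/2000 ≈ 0.939500
step 3 [1.5y] swap r/2=749/28456: DF=(1 − 749/28456·(0.981000+0.939500))/(1+749/28456) = 9251/10000 ≈ 0.925100
step 4 [2y] bond c/2=3/160: DF=(1567853/1600000 − 3/160·(0.981000+0.939500+0.925100))/(1+3/160) = 1819/2000 ≈ 0.909500
step 5 [2.5y] bond c/2=13/800: DF=(778809/800000 − 13/800·(0.981000+0.939500+0.925100+0.909500))/(1+13/800) = 8979/10000 ≈ 0.897900
step 6 [3y] swap r/2=1117/55413: DF=(1 − 1117/55413·(0.981000+0.939500+0.925100+0.909500+0.897900))/(1+1117/55413) = 8883/10000 ≈ 0.888300
step 7 [3.5y] swap r/2=1188/64225: DF=(1 − 1188/64225·(0.981000+0.939500+0.925100+0.909500+0.897900+0.888300))/(1+1188/64225) = 2203/2500 ≈ 0.881200
step 8 [4y] swap r/2=1377/72848: DF=(1 − 1377/72848·(0.981000+0.939500+0.925100+0.909500+0.897900+0.888300+0.881200))/(1+1377/72848) = 8623/10000 ≈ 0.862300

1 1/2 981/1000
2 1 1879/2000
3 3/2 9251/10000
4 2 1819/2000
5 5/2 8979/10000
6 3 8883/10000
7 7/2 2203/2500
8 4 8623/10000
DF(1.5y) is solved at step 3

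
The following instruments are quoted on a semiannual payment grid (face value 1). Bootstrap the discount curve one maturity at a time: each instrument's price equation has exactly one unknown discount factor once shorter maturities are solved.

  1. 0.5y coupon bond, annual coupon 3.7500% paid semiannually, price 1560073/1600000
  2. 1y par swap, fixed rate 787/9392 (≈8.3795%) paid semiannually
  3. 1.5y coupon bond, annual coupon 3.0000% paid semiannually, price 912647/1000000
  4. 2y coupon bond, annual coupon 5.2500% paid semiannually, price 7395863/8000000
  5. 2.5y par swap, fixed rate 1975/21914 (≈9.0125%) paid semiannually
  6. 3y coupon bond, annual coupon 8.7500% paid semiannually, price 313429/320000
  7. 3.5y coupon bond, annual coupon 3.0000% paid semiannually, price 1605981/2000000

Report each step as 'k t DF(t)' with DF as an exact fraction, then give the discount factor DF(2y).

step 1 [0.5y] bond c/2=3/160: DF=(1560073/1600000 − 3/160·(0))/(1+3/160) = 9571/10000 ≈ 0.957100
step 2 [1y] swap r/2=787/18784: DF=(1 − 787/18784·(0.957100))/(1+787/18784) = 9213/10000 ≈ 0.921300
step 3 [1.5y] bond c/2=3/200: DF=(912647/1000000 − 3/200·(0.957100+0.921300))/(1+3/200) = 4357/5000 ≈ 0.871400
step 4 [2y] bond c/2=21/800: DF=(7395863/8000000 − 21/800·(0.957100+0.921300+0.871400))/(1+21/800) = 1661/2000 ≈ 0.830500
step 5 [2.5y] swap r/2=1975/43828: DF=(1 − 1975/43828·(0.957100+0.921300+0.871400+0.830500))/(1+1975/43828) = 321/400 ≈ 0.802500
step 6 [3y] bond c/2=7/160: DF=(313429/320000 − 7/160·(0.957100+0.921300+0.871400+0.830500+0.802500))/(1+7/160) = 7547/10000 ≈ 0.754700
step 7 [3.5y] bond c/2=3/200: DF=(1605981/2000000 − 3/200·(0.957100+0.921300+0.871400+0.830500+0.802500+0.754700))/(1+3/200) = 447/625 ≈ 0.715200

1 1/2 9571/10000
2 1 9213/10000
3 3/2 4357/5000
4 2 1661/2000
5 5/2 321/400
6 3 7547/10000
7 7/2 447/625
DF(2y) = 1661/2000 ≈ 0.830500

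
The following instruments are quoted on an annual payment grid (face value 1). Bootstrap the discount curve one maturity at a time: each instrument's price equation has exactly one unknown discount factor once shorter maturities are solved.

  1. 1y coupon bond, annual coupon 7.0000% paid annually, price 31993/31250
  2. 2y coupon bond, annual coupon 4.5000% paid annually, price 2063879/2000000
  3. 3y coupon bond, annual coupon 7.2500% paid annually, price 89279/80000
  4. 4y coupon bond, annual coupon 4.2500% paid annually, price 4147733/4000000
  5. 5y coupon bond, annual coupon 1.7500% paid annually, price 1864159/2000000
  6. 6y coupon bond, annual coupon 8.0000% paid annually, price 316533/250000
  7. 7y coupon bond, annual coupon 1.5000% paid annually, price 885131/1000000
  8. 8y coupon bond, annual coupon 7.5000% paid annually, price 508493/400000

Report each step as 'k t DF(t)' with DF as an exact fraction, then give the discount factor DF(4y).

1 1 598/625
2 2 9463/10000
3 3 9119/10000
4 4 8799/10000
5 5 341/400
6 6 1671/2000
7 7 317/400
8 8 7517/10000
DF(4y) = 8799/10000 ≈ 0.879900

step 1 [1y] bond c/1=7/100: DF=(31993/31250 − 7/100·(0))/(1+7/100) = 598/625 ≈ 0.956800
step 2 [2y] bond c/1=9/200: DF=(2063879/2000000 − 9/200·(0.956800))/(1+9/200) = 9463/10000 ≈ 0.946300
step 3 [3y] bond c/1=29/400: DF=(89279/80000 − 29/400·(0.956800+0.946300))/(1+29/400) = 9119/10000 ≈ 0.911900
step 4 [4y] bond c/1=17/400: DF=(4147733/4000000 − 17/400·(0.956800+0.946300+0.911900))/(1+17/400) = 8799/10000 ≈ 0.879900
step 5 [5y] bond c/1=7/400: DF=(1864159/2000000 − 7/400·(0.956800+0.946300+0.911900+0.879900))/(1+7/400) = 341/400 ≈ 0.852500
step 6 [6y] bond c/1=2/25: DF=(316533/250000 − 2/25·(0.956800+0.946300+0.911900+0.879900+0.852500))/(1+2/25) = 1671/2000 ≈ 0.835500
step 7 [7y] bond c/1=3/200: DF=(885131/1000000 − 3/200·(0.956800+0.946300+0.911900+0.879900+0.852500+0.835500))/(1+3/200) = 317/400 ≈ 0.792500
step 8 [8y] bond c/1=3/40: DF=(508493/400000 − 3/40·(0.956800+0.946300+0.911900+0.879900+0.852500+0.835500+0.792500))/(1+3/40) = 7517/10000 ≈ 0.751700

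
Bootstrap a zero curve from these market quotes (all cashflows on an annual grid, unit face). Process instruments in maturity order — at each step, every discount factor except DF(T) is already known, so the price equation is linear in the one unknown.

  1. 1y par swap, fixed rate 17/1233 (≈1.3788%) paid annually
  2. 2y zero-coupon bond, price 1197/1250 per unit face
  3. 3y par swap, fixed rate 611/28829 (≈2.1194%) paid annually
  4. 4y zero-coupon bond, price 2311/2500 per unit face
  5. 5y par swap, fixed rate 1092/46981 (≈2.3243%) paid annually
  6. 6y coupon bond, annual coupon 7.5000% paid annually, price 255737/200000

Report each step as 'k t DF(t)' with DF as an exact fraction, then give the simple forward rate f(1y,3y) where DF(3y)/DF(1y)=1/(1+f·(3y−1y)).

1 1 1233/1250
2 2 1197/1250
3 3 9389/10000
4 4 2311/2500
5 5 2227/2500
6 6 8617/10000
f(1y,3y) = ((1233/1250)/(9389/10000) − 1)/(2) = 475/18778 ≈ 2.5296%

step 1 [1y] swap r/1=17/1233: DF=(1 − 17/1233·(0))/(1+17/1233) = 1233/1250 ≈ 0.986400
step 2 [2y] zero: DF = P = 1197/1250 ≈ 0.957600
step 3 [3y] swap r/1=611/28829: DF=(1 − 611/28829·(0.986400+0.957600))/(1+611/28829) = 9389/10000 ≈ 0.938900
step 4 [4y] zero: DF = P = 2311/2500 ≈ 0.924400
step 5 [5y] swap r/1=1092/46981: DF=(1 − 1092/46981·(0.986400+0.957600+0.938900+0.924400))/(1+1092/46981) = 2227/2500 ≈ 0.890800
step 6 [6y] bond c/1=3/40: DF=(255737/200000 − 3/40·(0.986400+0.957600+0.938900+0.924400+0.890800))/(1+3/40) = 8617/10000 ≈ 0.861700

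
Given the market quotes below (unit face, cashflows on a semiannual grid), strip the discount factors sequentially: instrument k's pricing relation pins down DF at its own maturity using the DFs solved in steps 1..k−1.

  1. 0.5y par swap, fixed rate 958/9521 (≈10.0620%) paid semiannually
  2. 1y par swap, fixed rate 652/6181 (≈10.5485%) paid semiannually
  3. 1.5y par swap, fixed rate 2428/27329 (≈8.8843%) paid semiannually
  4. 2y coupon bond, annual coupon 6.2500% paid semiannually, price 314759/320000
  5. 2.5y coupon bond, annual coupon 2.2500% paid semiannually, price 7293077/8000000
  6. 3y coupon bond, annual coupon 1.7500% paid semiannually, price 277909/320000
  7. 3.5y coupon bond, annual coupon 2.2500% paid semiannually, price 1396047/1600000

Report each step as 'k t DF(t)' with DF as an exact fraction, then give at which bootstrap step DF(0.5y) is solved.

1 1/2 9521/10000
2 1 4511/5000
3 3/2 4393/5000
4 2 871/1000
5 5/2 4307/5000
6 3 4111/5000
7 7/2 201/250
DF(0.5y) is solved at step 1

step 1 [0.5y] swap r/2=479/9521: DF=(1 − 479/9521·(0))/(1+479/9521) = 9521/10000 ≈ 0.952100
step 2 [1y] swap r/2=326/6181: DF=(1 − 326/6181·(0.952100))/(1+326/6181) = 4511/5000 ≈ 0.902200
step 3 [1.5y] swap r/2=1214/27329: DF=(1 − 1214/27329·(0.952100+0.902200))/(1+1214/27329) = 4393/5000 ≈ 0.878600
step 4 [2y] bond c/2=1/32: DF=(314759/320000 − 1/32·(0.952100+0.902200+0.878600))/(1+1/32) = 871/1000 ≈ 0.871000
step 5 [2.5y] bond c/2=9/800: DF=(7293077/8000000 − 9/800·(0.952100+0.902200+0.878600+0.871000))/(1+9/800) = 4307/5000 ≈ 0.861400
step 6 [3y] bond c/2=7/800: DF=(277909/320000 − 7/800·(0.952100+0.902200+0.878600+0.871000+0.861400))/(1+7/800) = 4111/5000 ≈ 0.822200
step 7 [3.5y] bond c/2=9/800: DF=(1396047/1600000 − 9/800·(0.952100+0.902200+0.878600+0.871000+0.861400+0.822200))/(1+9/800) = 201/250 ≈ 0.804000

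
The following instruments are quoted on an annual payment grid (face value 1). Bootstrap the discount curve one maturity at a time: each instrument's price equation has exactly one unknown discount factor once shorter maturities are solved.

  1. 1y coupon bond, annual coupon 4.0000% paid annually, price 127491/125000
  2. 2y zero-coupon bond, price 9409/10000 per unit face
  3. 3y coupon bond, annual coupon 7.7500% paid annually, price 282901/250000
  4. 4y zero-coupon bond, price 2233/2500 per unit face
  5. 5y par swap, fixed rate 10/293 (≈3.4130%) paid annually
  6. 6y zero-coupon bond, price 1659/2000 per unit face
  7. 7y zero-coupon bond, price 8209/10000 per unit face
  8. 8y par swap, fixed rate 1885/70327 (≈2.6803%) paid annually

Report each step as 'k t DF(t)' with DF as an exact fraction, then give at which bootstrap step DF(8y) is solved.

step 1 [1y] bond c/1=1/25: DF=(127491/125000 − 1/25·(0))/(1+1/25) = 9807/10000 ≈ 0.980700
step 2 [2y] zero: DF = P = 9409/10000 ≈ 0.940900
step 3 [3y] bond c/1=31/400: DF=(282901/250000 − 31/400·(0.980700+0.940900))/(1+31/400) = 114/125 ≈ 0.912000
step 4 [4y] zero: DF = P = 2233/2500 ≈ 0.893200
step 5 [5y] swap r/1=10/293: DF=(1 − 10/293·(0.980700+0.940900+0.912000+0.893200))/(1+10/293) = 211/250 ≈ 0.844000
step 6 [6y] zero: DF = P = 1659/2000 ≈ 0.829500
step 7 [7y] zero: DF = P = 8209/10000 ≈ 0.820900
step 8 [8y] swap r/1=1885/70327: DF=(1 − 1885/70327·(0.980700+0.940900+0.912000+0.893200+0.844000+0.829500+0.820900))/(1+1885/70327) = 1623/2000 ≈ 0.811500

1 1 9807/10000
2 2 9409/10000
3 3 114/125
4 4 2233/2500
5 5 211/250
6 6 1659/2000
7 7 8209/10000
8 8 1623/2000
DF(8y) is solved at step 8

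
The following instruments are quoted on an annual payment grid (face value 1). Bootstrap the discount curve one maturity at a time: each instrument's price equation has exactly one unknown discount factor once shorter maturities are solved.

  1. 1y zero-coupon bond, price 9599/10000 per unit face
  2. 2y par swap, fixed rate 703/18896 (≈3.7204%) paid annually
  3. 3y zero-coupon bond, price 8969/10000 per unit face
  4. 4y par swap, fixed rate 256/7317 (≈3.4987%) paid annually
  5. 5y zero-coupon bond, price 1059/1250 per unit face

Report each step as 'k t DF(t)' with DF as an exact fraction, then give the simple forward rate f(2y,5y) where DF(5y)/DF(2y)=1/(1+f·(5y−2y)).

1 1 9599/10000
2 2 9297/10000
3 3 8969/10000
4 4 109/125
5 5 1059/1250
f(2y,5y) = ((9297/10000)/(1059/1250) − 1)/(3) = 275/8472 ≈ 3.2460%

step 1 [1y] zero: DF = P = 9599/10000 ≈ 0.959900
step 2 [2y] swap r/1=703/18896: DF=(1 − 703/18896·(0.959900))/(1+703/18896) = 9297/10000 ≈ 0.929700
step 3 [3y] zero: DF = P = 8969/10000 ≈ 0.896900
step 4 [4y] swap r/1=256/7317: DF=(1 − 256/7317·(0.959900+0.929700+0.896900))/(1+256/7317) = 109/125 ≈ 0.872000
step 5 [5y] zero: DF = P = 1059/1250 ≈ 0.847200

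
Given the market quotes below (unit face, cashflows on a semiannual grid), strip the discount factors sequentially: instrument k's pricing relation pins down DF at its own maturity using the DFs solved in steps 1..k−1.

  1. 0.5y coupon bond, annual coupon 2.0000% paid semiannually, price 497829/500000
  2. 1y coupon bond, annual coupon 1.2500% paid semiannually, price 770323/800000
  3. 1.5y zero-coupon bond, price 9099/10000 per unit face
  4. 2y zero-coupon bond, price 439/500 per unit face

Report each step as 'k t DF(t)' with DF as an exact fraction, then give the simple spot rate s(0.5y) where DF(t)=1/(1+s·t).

1 1/2 4929/5000
2 1 2377/2500
3 3/2 9099/10000
4 2 439/500
s(0.5y) = (1/(4929/5000) − 1)/(1/2) = 142/4929 ≈ 2.8809%

step 1 [0.5y] bond c/2=1/100: DF=(497829/500000 − 1/100·(0))/(1+1/100) = 4929/5000 ≈ 0.985800
step 2 [1y] bond c/2=1/160: DF=(770323/800000 − 1/160·(0.985800))/(1+1/160) = 2377/2500 ≈ 0.950800
step 3 [1.5y] zero: DF = P = 9099/10000 ≈ 0.909900
step 4 [2y] zero: DF = P = 439/500 ≈ 0.878000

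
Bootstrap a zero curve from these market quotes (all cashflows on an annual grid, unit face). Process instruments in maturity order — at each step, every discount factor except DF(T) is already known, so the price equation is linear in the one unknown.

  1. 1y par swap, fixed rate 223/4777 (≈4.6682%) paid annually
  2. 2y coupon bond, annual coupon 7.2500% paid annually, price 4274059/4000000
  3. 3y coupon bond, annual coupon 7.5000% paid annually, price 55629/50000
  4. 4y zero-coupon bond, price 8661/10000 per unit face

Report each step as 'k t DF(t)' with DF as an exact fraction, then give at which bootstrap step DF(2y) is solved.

1 1 4777/5000
2 2 9317/10000
3 3 9033/10000
4 4 8661/10000
DF(2y) is solved at step 2

step 1 [1y] swap r/1=223/4777: DF=(1 − 223/4777·(0))/(1+223/4777) = 4777/5000 ≈ 0.955400
step 2 [2y] bond c/1=29/400: DF=(4274059/4000000 − 29/400·(0.955400))/(1+29/400) = 9317/10000 ≈ 0.931700
step 3 [3y] bond c/1=3/40: DF=(55629/50000 − 3/40·(0.955400+0.931700))/(1+3/40) = 9033/10000 ≈ 0.903300
step 4 [4y] zero: DF = P = 8661/10000 ≈ 0.866100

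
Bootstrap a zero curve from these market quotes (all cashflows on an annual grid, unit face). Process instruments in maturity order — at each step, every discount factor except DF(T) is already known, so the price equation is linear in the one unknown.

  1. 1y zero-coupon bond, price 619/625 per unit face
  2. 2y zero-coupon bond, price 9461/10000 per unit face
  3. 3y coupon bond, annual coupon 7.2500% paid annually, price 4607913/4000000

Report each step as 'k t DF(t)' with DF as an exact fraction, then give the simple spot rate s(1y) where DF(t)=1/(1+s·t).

1 1 619/625
2 2 9461/10000
3 3 1179/1250
s(1y) = (1/(619/625) − 1)/(1) = 6/619 ≈ 0.9693%

step 1 [1y] zero: DF = P = 619/625 ≈ 0.990400
step 2 [2y] zero: DF = P = 9461/10000 ≈ 0.946100
step 3 [3y] bond c/1=29/400: DF=(4607913/4000000 − 29/400·(0.990400+0.946100))/(1+29/400) = 1179/1250 ≈ 0.943200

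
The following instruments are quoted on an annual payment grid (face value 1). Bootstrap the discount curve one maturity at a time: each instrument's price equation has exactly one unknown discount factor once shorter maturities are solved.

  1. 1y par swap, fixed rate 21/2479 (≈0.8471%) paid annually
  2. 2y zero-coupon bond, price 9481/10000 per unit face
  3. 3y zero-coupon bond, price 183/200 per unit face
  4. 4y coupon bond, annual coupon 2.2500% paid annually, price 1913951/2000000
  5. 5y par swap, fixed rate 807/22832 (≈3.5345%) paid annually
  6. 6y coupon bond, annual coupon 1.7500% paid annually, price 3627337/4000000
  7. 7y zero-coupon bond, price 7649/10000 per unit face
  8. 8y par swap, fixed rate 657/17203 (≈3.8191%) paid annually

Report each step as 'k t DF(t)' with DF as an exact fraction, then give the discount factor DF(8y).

step 1 [1y] swap r/1=21/2479: DF=(1 − 21/2479·(0))/(1+21/2479) = 2479/2500 ≈ 0.991600
step 2 [2y] zero: DF = P = 9481/10000 ≈ 0.948100
step 3 [3y] zero: DF = P = 183/200 ≈ 0.915000
step 4 [4y] bond c/1=9/400: DF=(1913951/2000000 − 9/400·(0.991600+0.948100+0.915000))/(1+9/400) = 8731/10000 ≈ 0.873100
step 5 [5y] swap r/1=807/22832: DF=(1 − 807/22832·(0.991600+0.948100+0.915000+0.873100))/(1+807/22832) = 4193/5000 ≈ 0.838600
step 6 [6y] bond c/1=7/400: DF=(3627337/4000000 − 7/400·(0.991600+0.948100+0.915000+0.873100+0.838600))/(1+7/400) = 8127/10000 ≈ 0.812700
step 7 [7y] zero: DF = P = 7649/10000 ≈ 0.764900
step 8 [8y] swap r/1=657/17203: DF=(1 − 657/17203·(0.991600+0.948100+0.915000+0.873100+0.838600+0.812700+0.764900))/(1+657/17203) = 1843/2500 ≈ 0.737200

1 1 2479/2500
2 2 9481/10000
3 3 183/200
4 4 8731/10000
5 5 4193/5000
6 6 8127/10000
7 7 7649/10000
8 8 1843/2500
DF(8y) = 1843/2500 ≈ 0.737200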